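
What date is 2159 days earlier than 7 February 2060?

−365 (one year) → Feb 7, 2059 (1794 left).
−365 (one year) → Feb 7, 2058 (1429 left).
−365 (one year) → Feb 7, 2057 (1064 left).
−366 (one year; includes Feb 29, 2056) → Feb 7, 2056 (698 left).
−365 (one year) → Feb 7, 2055 (333 left).
−7 → Jan 31, 2055 (end of Jan, 31 days; 326 left).
−31 → Dec 31, 2054 (end of Dec, 31 days; 295 left).
−31 → Nov 30, 2054 (end of Nov, 30 days; 264 left).
−30 → Oct 31, 2054 (end of Oct, 31 days; 234 left).
−31 → Sep 30, 2054 (end of Sep, 30 days; 203 left).
−30 → Aug 31, 2054 (end of Aug, 31 days; 173 left).
−31 → Jul 31, 2054 (end of Jul, 31 days; 142 left).
−31 → Jun 30, 2054 (end of Jun, 30 days; 111 left).
−30 → May 31, 2054 (end of May, 31 days; 81 left).
−31 → Apr 30, 2054 (end of Apr, 30 days; 50 left).
−30 → Mar 31, 2054 (end of Mar, 31 days; 20 left).
−20 → Mar 11, 2054.

March 11, 2054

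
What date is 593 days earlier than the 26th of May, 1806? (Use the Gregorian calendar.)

October 10, 1804

−365 (one year) → May 26, 1805 (228 left).
−26 → Apr 30, 1805 (end of Apr, 30 days; 202 left).
−30 → Mar 31, 1805 (end of Mar, 31 days; 172 left).
−31 → Feb 28, 1805 (end of Feb, 28 days; 141 left).
−28 → Jan 31, 1805 (end of Jan, 31 days; 113 left).
−31 → Dec 31, 1804 (end of Dec, 31 days; 82 left).
−31 → Nov 30, 1804 (end of Nov, 30 days; 51 left).
−30 → Oct 31, 1804 (end of Oct, 31 days; 21 left).
−21 → Oct 10, 1804.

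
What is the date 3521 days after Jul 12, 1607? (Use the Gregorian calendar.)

+366 (one year; includes Feb 29, 1608) → Jul 12, 1608 (3155 left).
+365 (one year) → Jul 12, 1609 (2790 left).
+365 (one year) → Jul 12, 1610 (2425 left).
+365 (one year) → Jul 12, 1611 (2060 left).
+366 (one year; includes Feb 29, 1612) → Jul 12, 1612 (1694 left).
+365 (one year) → Jul 12, 1613 (1329 left).
+365 (one year) → Jul 12, 1614 (964 left).
+365 (one year) → Jul 12, 1615 (599 left).
+366 (one year; includes Feb 29, 1616) → Jul 12, 1616 (233 left).
Jul has 31 days: +20 → Aug 1, 1616 (213 left).
Aug has 31 days: +31 → Sep 1, 1616 (182 left).
Sep has 30 days: +30 → Oct 1, 1616 (152 left).
Oct has 31 days: +31 → Nov 1, 1616 (121 left).
Nov has 30 days: +30 → Dec 1, 1616 (91 left).
Dec has 31 days: +31 → Jan 1, 1617 (60 left).
Jan has 31 days: +31 → Feb 1, 1617 (29 left).
Feb has 28 days: +28 → Mar 1, 1617 (1 left).
+1 → Mar 2, 1617.

March 2, 1617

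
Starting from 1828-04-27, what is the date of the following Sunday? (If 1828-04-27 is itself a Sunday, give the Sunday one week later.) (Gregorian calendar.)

May 4, 1828

Apr 27, 1828 is a Sunday.
From Sunday to the next Sunday is 7 days.
Apr 27, 1828 + 7 = May 4, 1828.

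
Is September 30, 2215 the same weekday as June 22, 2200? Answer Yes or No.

No

From Jun 22, 2200 to Sep 30, 2215 is 5578 days.
5578 mod 7 = 6, so they are different weekdays.
(Jun 22, 2200 is a Sunday; Sep 30, 2215 is a Saturday.)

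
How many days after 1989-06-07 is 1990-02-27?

Jun 7, 1989 → Jul 7, 1989: 30 days (June has 30).
Jul 7, 1989 → Aug 7, 1989: 31 days (July has 31).
Aug 7, 1989 → Sep 7, 1989: 31 days (August has 31).
Sep 7, 1989 → Oct 7, 1989: 30 days (September has 30).
Oct 7, 1989 → Nov 7, 1989: 31 days (October has 31).
Nov 7, 1989 → Dec 7, 1989: 30 days (November has 30).
Dec 7, 1989 → Jan 7, 1990: 31 days (December has 31).
Jan 7, 1990 → Feb 7, 1990: 31 days (January has 31).
Feb 7, 1990 → Feb 27, 1990: 20 days.
Total: 265 days.

265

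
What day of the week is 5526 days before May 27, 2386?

Saturday

First find the weekday of May 27, 2386. Doomsday rule: the anchor day for the 2300s is Wednesday. For year 86: 86÷12 = 7 r 2, and 2÷4 = 0, so 7+2+0 = 9.
Wednesday + 9 ≡ Friday — that's 2386's doomsday.
In May the doomsday date is May 9.
May 27 is 18 days after May 9; 18 mod 7 = 4, so Friday + 4 = Tuesday.
5526 mod 7 = 3, so 5526 days before a Tuesday is Tuesday − 3 = Saturday.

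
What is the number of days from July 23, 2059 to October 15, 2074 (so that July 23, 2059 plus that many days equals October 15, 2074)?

Jul 23, 2059 → Jul 23, 2060: 366 days (Feb 29, 2060 is in that span).
Jul 23, 2060 → Jul 23, 2061: 365 days.
Jul 23, 2061 → Jul 23, 2062: 365 days.
Jul 23, 2062 → Jul 23, 2063: 365 days.
Jul 23, 2063 → Jul 23, 2064: 366 days (Feb 29, 2064 is in that span).
Jul 23, 2064 → Jul 23, 2065: 365 days.
Jul 23, 2065 → Jul 23, 2066: 365 days.
Jul 23, 2066 → Jul 23, 2067: 365 days.
Jul 23, 2067 → Jul 23, 2068: 366 days (Feb 29, 2068 is in that span).
Jul 23, 2068 → Jul 23, 2069: 365 days.
Jul 23, 2069 → Jul 23, 2070: 365 days.
Jul 23, 2070 → Jul 23, 2071: 365 days.
Jul 23, 2071 → Jul 23, 2072: 366 days (Feb 29, 2072 is in that span).
Jul 23, 2072 → Jul 23, 2073: 365 days.
Jul 23, 2073 → Jul 23, 2074: 365 days.
Jul 23, 2074 → Aug 23, 2074: 31 days (July has 31).
Aug 23, 2074 → Sep 23, 2074: 31 days (August has 31).
Sep 23, 2074 → Oct 15, 2074: 22 days.
Total: 5563 days.

5563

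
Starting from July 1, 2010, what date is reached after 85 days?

Jul has 31 days: +31 → Aug 1, 2010 (54 left).
Aug has 31 days: +31 → Sep 1, 2010 (23 left).
+23 → Sep 24, 2010.

September 24, 2010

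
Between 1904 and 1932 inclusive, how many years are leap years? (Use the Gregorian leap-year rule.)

Multiples of 4 in [1904,1932]: 8.
Of those, multiples of 100: 0 (not leap unless ÷400).
Multiples of 400: 0.
Leap years = 8 − 0 + 0 = 8.

8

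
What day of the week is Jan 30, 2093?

Friday

January 1, 2093 is a Thursday.
Jan 1, 2093 → Jan 30, 2093: 29 days.
Total: 29 days.
29 mod 7 = 1, so Thursday + 1 = Friday.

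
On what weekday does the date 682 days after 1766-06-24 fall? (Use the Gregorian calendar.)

First find the weekday of Jun 24, 1766. Doomsday rule: the anchor day for the 1700s is Sunday. For year 66: 66÷12 = 5 r 6, and 6÷4 = 1, so 5+6+1 = 12.
Sunday + 12 ≡ Friday — that's 1766's doomsday.
In June the doomsday date is Jun 6.
Jun 24 is 18 days after Jun 6; 18 mod 7 = 4, so Friday + 4 = Tuesday.
682 mod 7 = 3, so 682 days after a Tuesday is Tuesday + 3 = Friday.

Friday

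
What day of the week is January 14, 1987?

Doomsday rule: the anchor day for the 1900s is Wednesday. For year 87: 87÷12 = 7 r 3, and 3÷4 = 0, so 7+3+0 = 10.
Wednesday + 10 ≡ Saturday — that's 1987's doomsday.
In January the doomsday date is Jan 3 (1987 is not a leap year).
Jan 14 is 11 days after Jan 3; 11 mod 7 = 4, so Saturday + 4 = Wednesday.

Wednesday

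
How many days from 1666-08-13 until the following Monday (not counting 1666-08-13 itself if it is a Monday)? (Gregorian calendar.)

Aug 13, 1666 is a Friday.
From Friday to the next Monday is 3 days.

3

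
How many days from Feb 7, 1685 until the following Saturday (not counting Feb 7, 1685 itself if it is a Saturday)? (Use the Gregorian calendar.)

Feb 7, 1685 is a Wednesday.
From Wednesday to the next Saturday is 3 days.

3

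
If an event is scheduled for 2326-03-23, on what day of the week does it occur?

Doomsday rule: the anchor day for the 2300s is Wednesday. For year 26: 26÷12 = 2 r 2, and 2÷4 = 0, so 2+2+0 = 4.
Wednesday + 4 ≡ Sunday — that's 2326's doomsday.
In March the doomsday date is Mar 14.
Mar 23 is 9 days after Mar 14; 9 mod 7 = 2, so Sunday + 2 = Tuesday.

Tuesday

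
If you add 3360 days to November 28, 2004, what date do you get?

February 9, 2014

+365 (one year) → Nov 28, 2005 (2995 left).
+365 (one year) → Nov 28, 2006 (2630 left).
+365 (one year) → Nov 28, 2007 (2265 left).
+366 (one year; includes Feb 29, 2008) → Nov 28, 2008 (1899 left).
+365 (one year) → Nov 28, 2009 (1534 left).
+365 (one year) → Nov 28, 2010 (1169 left).
+365 (one year) → Nov 28, 2011 (804 left).
+366 (one year; includes Feb 29, 2012) → Nov 28, 2012 (438 left).
+365 (one year) → Nov 28, 2013 (73 left).
Nov has 30 days: +3 → Dec 1, 2013 (70 left).
Dec has 31 days: +31 → Jan 1, 2014 (39 left).
Jan has 31 days: +31 → Feb 1, 2014 (8 left).
+8 → Feb 9, 2014.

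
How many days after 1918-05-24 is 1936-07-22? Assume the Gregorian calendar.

May 24, 1918 → May 24, 1919: 365 days.
May 24, 1919 → May 24, 1920: 366 days (Feb 29, 1920 is in that span).
May 24, 1920 → May 24, 1921: 365 days.
May 24, 1921 → May 24, 1922: 365 days.
May 24, 1922 → May 24, 1923: 365 days.
May 24, 1923 → May 24, 1924: 366 days (Feb 29, 1924 is in that span).
May 24, 1924 → May 24, 1925: 365 days.
May 24, 1925 → May 24, 1926: 365 days.
May 24, 1926 → May 24, 1927: 365 days.
May 24, 1927 → May 24, 1928: 366 days (Feb 29, 1928 is in that span).
May 24, 1928 → May 24, 1929: 365 days.
May 24, 1929 → May 24, 1930: 365 days.
May 24, 1930 → May 24, 1931: 365 days.
May 24, 1931 → May 24, 1932: 366 days (Feb 29, 1932 is in that span).
May 24, 1932 → May 24, 1933: 365 days.
May 24, 1933 → May 24, 1934: 365 days.
May 24, 1934 → May 24, 1935: 365 days.
May 24, 1935 → May 24, 1936: 366 days (Feb 29, 1936 is in that span).
May 24, 1936 → Jun 24, 1936: 31 days (May has 31).
Jun 24, 1936 → Jul 22, 1936: 28 days.
Total: 6634 days.

6634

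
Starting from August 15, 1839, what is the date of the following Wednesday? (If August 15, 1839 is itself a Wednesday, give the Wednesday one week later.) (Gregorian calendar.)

August 21, 1839

Aug 15, 1839 is a Thursday.
From Thursday to the next Wednesday is 6 days.
Aug 15, 1839 + 6 = Aug 21, 1839.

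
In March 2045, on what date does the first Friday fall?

March 3, 2045

March 1, 2045 is a Wednesday.
The first Friday is therefore March 3 (2 days later).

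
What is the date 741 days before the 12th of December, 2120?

December 2, 2118

−366 (one year; includes Feb 29, 2120) → Dec 12, 2119 (375 left).
−12 → Nov 30, 2119 (end of Nov, 30 days; 363 left).
−30 → Oct 31, 2119 (end of Oct, 31 days; 333 left).
−31 → Sep 30, 2119 (end of Sep, 30 days; 302 left).
−30 → Aug 31, 2119 (end of Aug, 31 days; 272 left).
−31 → Jul 31, 2119 (end of Jul, 31 days; 241 left).
−31 → Jun 30, 2119 (end of Jun, 30 days; 210 left).
−30 → May 31, 2119 (end of May, 31 days; 180 left).
−31 → Apr 30, 2119 (end of Apr, 30 days; 149 left).
−30 → Mar 31, 2119 (end of Mar, 31 days; 119 left).
−31 → Feb 28, 2119 (end of Feb, 28 days; 88 left).
−28 → Jan 31, 2119 (end of Jan, 31 days; 60 left).
−31 → Dec 31, 2118 (end of Dec, 31 days; 29 left).
−29 → Dec 2, 2118.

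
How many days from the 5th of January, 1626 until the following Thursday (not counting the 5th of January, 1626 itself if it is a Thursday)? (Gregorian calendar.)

Jan 5, 1626 is a Monday.
From Monday to the next Thursday is 3 days.

3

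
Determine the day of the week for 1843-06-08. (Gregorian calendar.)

January 1, 1843 is a Sunday.
Jan 1, 1843 → Feb 1, 1843: 31 days (January has 31).
Feb 1, 1843 → Mar 1, 1843: 28 days (February has 28).
Mar 1, 1843 → Apr 1, 1843: 31 days (March has 31).
Apr 1, 1843 → May 1, 1843: 30 days (April has 30).
May 1, 1843 → Jun 1, 1843: 31 days (May has 31).
Jun 1, 1843 → Jun 8, 1843: 7 days.
Total: 158 days.
158 mod 7 = 4, so Sunday + 4 = Thursday.

Thursday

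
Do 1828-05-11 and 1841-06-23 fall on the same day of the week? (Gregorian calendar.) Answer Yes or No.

From May 11, 1828 to Jun 23, 1841 is 4791 days.
4791 mod 7 = 3, so they are different weekdays.
(May 11, 1828 is a Sunday; Jun 23, 1841 is a Wednesday.)

No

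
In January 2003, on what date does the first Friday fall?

January 1, 2003 is a Wednesday.
The first Friday is therefore January 3 (2 days later).

January 3, 2003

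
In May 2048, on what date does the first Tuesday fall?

May 1, 2048 is a Friday.
The first Tuesday is therefore May 5 (4 days later).

May 5, 2048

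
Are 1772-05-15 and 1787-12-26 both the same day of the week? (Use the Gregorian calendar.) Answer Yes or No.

No

From May 15, 1772 to Dec 26, 1787 is 5703 days.
5703 mod 7 = 5, so they are different weekdays.
(May 15, 1772 is a Friday; Dec 26, 1787 is a Wednesday.)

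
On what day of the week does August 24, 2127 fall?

Sunday

Doomsday rule: the anchor day for the 2100s is Sunday. For year 27: 27÷12 = 2 r 3, and 3÷4 = 0, so 2+3+0 = 5.
Sunday + 5 ≡ Friday — that's 2127's doomsday.
In August the doomsday date is Aug 8.
Aug 24 is 16 days after Aug 8; 16 mod 7 = 2, so Friday + 2 = Sunday.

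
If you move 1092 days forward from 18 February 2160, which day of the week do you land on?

Monday

First find the weekday of Feb 18, 2160. Doomsday rule: the anchor day for the 2100s is Sunday. For year 60: 60÷12 = 5 r 0, and 0÷4 = 0, so 5+0+0 = 5.
Sunday + 5 ≡ Friday — that's 2160's doomsday.
In February the doomsday date is Feb 29 (2160 is a leap year (divisible by 4)).
Feb 18 is 11 days before Feb 29; 11 mod 7 = 4, so Friday − 4 = Monday.
1092 mod 7 = 0, so 1092 days after a Monday is Monday + 0 = Monday.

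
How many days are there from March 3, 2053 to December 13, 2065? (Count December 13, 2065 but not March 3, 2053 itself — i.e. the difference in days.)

4668

Mar 3, 2053 → Mar 3, 2054: 365 days.
Mar 3, 2054 → Mar 3, 2055: 365 days.
Mar 3, 2055 → Mar 3, 2056: 366 days (Feb 29, 2056 is in that span).
Mar 3, 2056 → Mar 3, 2057: 365 days.
Mar 3, 2057 → Mar 3, 2058: 365 days.
Mar 3, 2058 → Mar 3, 2059: 365 days.
Mar 3, 2059 → Mar 3, 2060: 366 days (Feb 29, 2060 is in that span).
Mar 3, 2060 → Mar 3, 2061: 365 days.
Mar 3, 2061 → Mar 3, 2062: 365 days.
Mar 3, 2062 → Mar 3, 2063: 365 days.
Mar 3, 2063 → Mar 3, 2064: 366 days (Feb 29, 2064 is in that span).
Mar 3, 2064 → Mar 3, 2065: 365 days.
Mar 3, 2065 → Apr 3, 2065: 31 days (March has 31).
Apr 3, 2065 → May 3, 2065: 30 days (April has 30).
May 3, 2065 → Jun 3, 2065: 31 days (May has 31).
Jun 3, 2065 → Jul 3, 2065: 30 days (June has 30).
Jul 3, 2065 → Aug 3, 2065: 31 days (July has 31).
Aug 3, 2065 → Sep 3, 2065: 31 days (August has 31).
Sep 3, 2065 → Oct 3, 2065: 30 days (September has 30).
Oct 3, 2065 → Nov 3, 2065: 31 days (October has 31).
Nov 3, 2065 → Dec 3, 2065: 30 days (November has 30).
Dec 3, 2065 → Dec 13, 2065: 10 days.
Total: 4668 days.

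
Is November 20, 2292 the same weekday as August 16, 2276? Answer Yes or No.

No

From Aug 16, 2276 to Nov 20, 2292 is 5940 days.
5940 mod 7 = 4, so they are different weekdays.
(Aug 16, 2276 is a Wednesday; Nov 20, 2292 is a Sunday.)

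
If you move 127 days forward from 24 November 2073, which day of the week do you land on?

Saturday

Nov 24, 2073 is a Friday.
127 mod 7 = 1, so 127 days after a Friday is Friday + 1 = Saturday.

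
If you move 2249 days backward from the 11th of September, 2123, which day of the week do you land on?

Thursday

First find the weekday of Sep 11, 2123. Doomsday rule: the anchor day for the 2100s is Sunday. For year 23: 23÷12 = 1 r 11, and 11÷4 = 2, so 1+11+2 = 14.
Sunday + 14 ≡ Sunday — that's 2123's doomsday.
In September the doomsday date is Sep 5.
Sep 11 is 6 days after Sep 5; 6 mod 7 = 6, so Sunday + 6 = Saturday.
2249 mod 7 = 2, so 2249 days before a Saturday is Saturday − 2 = Thursday.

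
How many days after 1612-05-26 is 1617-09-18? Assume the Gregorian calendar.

May 26, 1612 → May 26, 1613: 365 days.
May 26, 1613 → May 26, 1614: 365 days.
May 26, 1614 → May 26, 1615: 365 days.
May 26, 1615 → May 26, 1616: 366 days (Feb 29, 1616 is in that span).
May 26, 1616 → May 26, 1617: 365 days.
May 26, 1617 → Jun 26, 1617: 31 days (May has 31).
Jun 26, 1617 → Jul 26, 1617: 30 days (June has 30).
Jul 26, 1617 → Aug 26, 1617: 31 days (July has 31).
Aug 26, 1617 → Sep 18, 1617: 23 days.
Total: 1941 days.

1941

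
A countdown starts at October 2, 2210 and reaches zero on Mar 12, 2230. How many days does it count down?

Oct 2, 2210 → Oct 2, 2211: 365 days.
Oct 2, 2211 → Oct 2, 2212: 366 days (Feb 29, 2212 is in that span).
Oct 2, 2212 → Oct 2, 2213: 365 days.
Oct 2, 2213 → Oct 2, 2214: 365 days.
Oct 2, 2214 → Oct 2, 2215: 365 days.
Oct 2, 2215 → Oct 2, 2216: 366 days (Feb 29, 2216 is in that span).
Oct 2, 2216 → Oct 2, 2217: 365 days.
Oct 2, 2217 → Oct 2, 2218: 365 days.
Oct 2, 2218 → Oct 2, 2219: 365 days.
Oct 2, 2219 → Oct 2, 2220: 366 days (Feb 29, 2220 is in that span).
Oct 2, 2220 → Oct 2, 2221: 365 days.
Oct 2, 2221 → Oct 2, 2222: 365 days.
Oct 2, 2222 → Oct 2, 2223: 365 days.
Oct 2, 2223 → Oct 2, 2224: 366 days (Feb 29, 2224 is in that span).
Oct 2, 2224 → Oct 2, 2225: 365 days.
Oct 2, 2225 → Oct 2, 2226: 365 days.
Oct 2, 2226 → Oct 2, 2227: 365 days.
Oct 2, 2227 → Oct 2, 2228: 366 days (Feb 29, 2228 is in that span).
Oct 2, 2228 → Oct 2, 2229: 365 days.
Oct 2, 2229 → Nov 2, 2229: 31 days (October has 31).
Nov 2, 2229 → Dec 2, 2229: 30 days (November has 30).
Dec 2, 2229 → Jan 2, 2230: 31 days (December has 31).
Jan 2, 2230 → Feb 2, 2230: 31 days (January has 31).
Feb 2, 2230 → Mar 2, 2230: 28 days (February has 28).
Mar 2, 2230 → Mar 12, 2230: 10 days.
Total: 7101 days.

7101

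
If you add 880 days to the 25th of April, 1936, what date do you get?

+365 (one year) → Apr 25, 1937 (515 left).
+365 (one year) → Apr 25, 1938 (150 left).
Apr has 30 days: +6 → May 1, 1938 (144 left).
May has 31 days: +31 → Jun 1, 1938 (113 left).
Jun has 30 days: +30 → Jul 1, 1938 (83 left).
Jul has 31 days: +31 → Aug 1, 1938 (52 left).
Aug has 31 days: +31 → Sep 1, 1938 (21 left).
+21 → Sep 22, 1938.

September 22, 1938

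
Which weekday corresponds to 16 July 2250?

Tuesday

Doomsday rule: the anchor day for the 2200s is Friday. For year 50: 50÷12 = 4 r 2, and 2÷4 = 0, so 4+2+0 = 6.
Friday + 6 ≡ Thursday — that's 2250's doomsday.
In July the doomsday date is Jul 11.
Jul 16 is 5 days after Jul 11; 5 mod 7 = 5, so Thursday + 5 = Tuesday.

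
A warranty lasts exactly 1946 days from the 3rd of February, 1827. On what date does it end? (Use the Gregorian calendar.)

+365 (one year) → Feb 3, 1828 (1581 left).
+366 (one year; includes Feb 29, 1828) → Feb 3, 1829 (1215 left).
+365 (one year) → Feb 3, 1830 (850 left).
+365 (one year) → Feb 3, 1831 (485 left).
+365 (one year) → Feb 3, 1832 (120 left).
Feb has 29 days: +27 → Mar 1, 1832 (93 left).
Mar has 31 days: +31 → Apr 1, 1832 (62 left).
Apr has 30 days: +30 → May 1, 1832 (32 left).
May has 31 days: +31 → Jun 1, 1832 (1 left).
+1 → Jun 2, 1832.

June 2, 1832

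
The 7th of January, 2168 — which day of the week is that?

Doomsday rule: the anchor day for the 2100s is Sunday. For year 68: 68÷12 = 5 r 8, and 8÷4 = 2, so 5+8+2 = 15.
Sunday + 15 ≡ Monday — that's 2168's doomsday.
In January the doomsday date is Jan 4 (2168 is a leap year (divisible by 4)).
Jan 7 is 3 days after Jan 4; 3 mod 7 = 3, so Monday + 3 = Thursday.

Thursday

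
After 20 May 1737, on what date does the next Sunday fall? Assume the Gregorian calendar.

May 26, 1737

May 20, 1737 is a Monday.
From Monday to the next Sunday is 6 days.
May 20, 1737 + 6 = May 26, 1737.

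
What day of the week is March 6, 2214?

Doomsday rule: the anchor day for the 2200s is Friday. For year 14: 14÷12 = 1 r 2, and 2÷4 = 0, so 1+2+0 = 3.
Friday + 3 ≡ Monday — that's 2214's doomsday.
In March the doomsday date is Mar 14.
Mar 6 is 8 days before Mar 14; 8 mod 7 = 1, so Monday − 1 = Sunday.

Sunday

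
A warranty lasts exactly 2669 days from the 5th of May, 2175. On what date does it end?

+366 (one year; includes Feb 29, 2176) → May 5, 2176 (2303 left).
+365 (one year) → May 5, 2177 (1938 left).
+365 (one year) → May 5, 2178 (1573 left).
+365 (one year) → May 5, 2179 (1208 left).
+366 (one year; includes Feb 29, 2180) → May 5, 2180 (842 left).
+365 (one year) → May 5, 2181 (477 left).
+365 (one year) → May 5, 2182 (112 left).
May has 31 days: +27 → Jun 1, 2182 (85 left).
Jun has 30 days: +30 → Jul 1, 2182 (55 left).
Jul has 31 days: +31 → Aug 1, 2182 (24 left).
+24 → Aug 25, 2182.

August 25, 2182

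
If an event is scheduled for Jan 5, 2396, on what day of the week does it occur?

Doomsday rule: the anchor day for the 2300s is Wednesday. For year 96: 96÷12 = 8 r 0, and 0÷4 = 0, so 8+0+0 = 8.
Wednesday + 8 ≡ Thursday — that's 2396's doomsday.
In January the doomsday date is Jan 4 (2396 is a leap year (divisible by 4)).
Jan 5 is 1 day after Jan 4; 1 mod 7 = 1, so Thursday + 1 = Friday.

Friday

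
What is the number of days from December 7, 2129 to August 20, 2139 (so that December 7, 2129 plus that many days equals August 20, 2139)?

Dec 7, 2129 → Dec 7, 2130: 365 days.
Dec 7, 2130 → Dec 7, 2131: 365 days.
Dec 7, 2131 → Dec 7, 2132: 366 days (Feb 29, 2132 is in that span).
Dec 7, 2132 → Dec 7, 2133: 365 days.
Dec 7, 2133 → Dec 7, 2134: 365 days.
Dec 7, 2134 → Dec 7, 2135: 365 days.
Dec 7, 2135 → Dec 7, 2136: 366 days (Feb 29, 2136 is in that span).
Dec 7, 2136 → Dec 7, 2137: 365 days.
Dec 7, 2137 → Dec 7, 2138: 365 days.
Dec 7, 2138 → Jan 7, 2139: 31 days (December has 31).
Jan 7, 2139 → Feb 7, 2139: 31 days (January has 31).
Feb 7, 2139 → Mar 7, 2139: 28 days (February has 28).
Mar 7, 2139 → Apr 7, 2139: 31 days (March has 31).
Apr 7, 2139 → May 7, 2139: 30 days (April has 30).
May 7, 2139 → Jun 7, 2139: 31 days (May has 31).
Jun 7, 2139 → Jul 7, 2139: 30 days (June has 30).
Jul 7, 2139 → Aug 7, 2139: 31 days (July has 31).
Aug 7, 2139 → Aug 20, 2139: 13 days.
Total: 3543 days.

3543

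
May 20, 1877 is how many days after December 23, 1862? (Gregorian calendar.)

Dec 23, 1862 → Dec 23, 1863: 365 days.
Dec 23, 1863 → Dec 23, 1864: 366 days (Feb 29, 1864 is in that span).
Dec 23, 1864 → Dec 23, 1865: 365 days.
Dec 23, 1865 → Dec 23, 1866: 365 days.
Dec 23, 1866 → Dec 23, 1867: 365 days.
Dec 23, 1867 → Dec 23, 1868: 366 days (Feb 29, 1868 is in that span).
Dec 23, 1868 → Dec 23, 1869: 365 days.
Dec 23, 1869 → Dec 23, 1870: 365 days.
Dec 23, 1870 → Dec 23, 1871: 365 days.
Dec 23, 1871 → Dec 23, 1872: 366 days (Feb 29, 1872 is in that span).
Dec 23, 1872 → Dec 23, 1873: 365 days.
Dec 23, 1873 → Dec 23, 1874: 365 days.
Dec 23, 1874 → Dec 23, 1875: 365 days.
Dec 23, 1875 → Dec 23, 1876: 366 days (Feb 29, 1876 is in that span).
Dec 23, 1876 → Jan 23, 1877: 31 days (December has 31).
Jan 23, 1877 → Feb 23, 1877: 31 days (January has 31).
Feb 23, 1877 → Mar 23, 1877: 28 days (February has 28).
Mar 23, 1877 → Apr 23, 1877: 31 days (March has 31).
Apr 23, 1877 → May 20, 1877: 27 days.
Total: 5262 days.

5262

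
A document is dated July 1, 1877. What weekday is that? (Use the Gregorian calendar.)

Sunday

Doomsday rule: the anchor day for the 1800s is Friday. For year 77: 77÷12 = 6 r 5, and 5÷4 = 1, so 6+5+1 = 12.
Friday + 12 ≡ Wednesday — that's 1877's doomsday.
In July the doomsday date is Jul 11.
Jul 1 is 10 days before Jul 11; 10 mod 7 = 3, so Wednesday − 3 = Sunday.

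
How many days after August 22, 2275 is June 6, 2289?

Aug 22, 2275 → Aug 22, 2276: 366 days (Feb 29, 2276 is in that span).
Aug 22, 2276 → Aug 22, 2277: 365 days.
Aug 22, 2277 → Aug 22, 2278: 365 days.
Aug 22, 2278 → Aug 22, 2279: 365 days.
Aug 22, 2279 → Aug 22, 2280: 366 days (Feb 29, 2280 is in that span).
Aug 22, 2280 → Aug 22, 2281: 365 days.
Aug 22, 2281 → Aug 22, 2282: 365 days.
Aug 22, 2282 → Aug 22, 2283: 365 days.
Aug 22, 2283 → Aug 22, 2284: 366 days (Feb 29, 2284 is in that span).
Aug 22, 2284 → Aug 22, 2285: 365 days.
Aug 22, 2285 → Aug 22, 2286: 365 days.
Aug 22, 2286 → Aug 22, 2287: 365 days.
Aug 22, 2287 → Aug 22, 2288: 366 days (Feb 29, 2288 is in that span).
Aug 22, 2288 → Sep 22, 2288: 31 days (August has 31).
Sep 22, 2288 → Oct 22, 2288: 30 days (September has 30).
Oct 22, 2288 → Nov 22, 2288: 31 days (October has 31).
Nov 22, 2288 → Dec 22, 2288: 30 days (November has 30).
Dec 22, 2288 → Jan 22, 2289: 31 days (December has 31).
Jan 22, 2289 → Feb 22, 2289: 31 days (January has 31).
Feb 22, 2289 → Mar 22, 2289: 28 days (February has 28).
Mar 22, 2289 → Apr 22, 2289: 31 days (March has 31).
Apr 22, 2289 → May 22, 2289: 30 days (April has 30).
May 22, 2289 → Jun 6, 2289: 15 days.
Total: 5037 days.

5037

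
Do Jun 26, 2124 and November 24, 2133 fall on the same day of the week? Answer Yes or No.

No

From Jun 26, 2124 to Nov 24, 2133 is 3438 days.
3438 mod 7 = 1, so they are different weekdays.
(Jun 26, 2124 is a Monday; Nov 24, 2133 is a Tuesday.)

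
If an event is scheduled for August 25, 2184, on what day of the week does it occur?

January 1, 2184 is a Thursday.
Jan 1, 2184 → Feb 1, 2184: 31 days (January has 31).
Feb 1, 2184 → Mar 1, 2184: 29 days (February has 29).
Mar 1, 2184 → Apr 1, 2184: 31 days (March has 31).
Apr 1, 2184 → May 1, 2184: 30 days (April has 30).
May 1, 2184 → Jun 1, 2184: 31 days (May has 31).
Jun 1, 2184 → Jul 1, 2184: 30 days (June has 30).
Jul 1, 2184 → Aug 1, 2184: 31 days (July has 31).
Aug 1, 2184 → Aug 25, 2184: 24 days.
Total: 237 days.
237 mod 7 = 6, so Thursday + 6 = Wednesday.

Wednesday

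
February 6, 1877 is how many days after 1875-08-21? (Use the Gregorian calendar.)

Aug 21, 1875 → Aug 21, 1876: 366 days (Feb 29, 1876 is in that span).
Aug 21, 1876 → Sep 21, 1876: 31 days (August has 31).
Sep 21, 1876 → Oct 21, 1876: 30 days (September has 30).
Oct 21, 1876 → Nov 21, 1876: 31 days (October has 31).
Nov 21, 1876 → Dec 21, 1876: 30 days (November has 30).
Dec 21, 1876 → Jan 21, 1877: 31 days (December has 31).
Jan 21, 1877 → Feb 6, 1877: 16 days.
Total: 535 days.

535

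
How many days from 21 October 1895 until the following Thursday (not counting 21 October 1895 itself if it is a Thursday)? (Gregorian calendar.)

Oct 21, 1895 is a Monday.
From Monday to the next Thursday is 3 days.

3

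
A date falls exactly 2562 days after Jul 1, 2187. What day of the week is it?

Sunday

Jul 1, 2187 is a Sunday.
2562 mod 7 = 0, so 2562 days after a Sunday is Sunday + 0 = Sunday.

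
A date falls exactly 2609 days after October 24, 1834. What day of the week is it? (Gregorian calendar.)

First find the weekday of Oct 24, 1834. Doomsday rule: the anchor day for the 1800s is Friday. For year 34: 34÷12 = 2 r 10, and 10÷4 = 2, so 2+10+2 = 14.
Friday + 14 ≡ Friday — that's 1834's doomsday.
In October the doomsday date is Oct 10.
Oct 24 is 14 days after Oct 10; 14 mod 7 = 0, so Friday + 0 = Friday.
2609 mod 7 = 5, so 2609 days after a Friday is Friday + 5 = Wednesday.

Wednesday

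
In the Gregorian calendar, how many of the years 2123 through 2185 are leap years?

Multiples of 4 in [2123,2185]: 16.
Of those, multiples of 100: 0 (not leap unless ÷400).
Multiples of 400: 0.
Leap years = 16 − 0 + 0 = 16.

16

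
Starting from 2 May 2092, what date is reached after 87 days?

July 28, 2092

May has 31 days: +30 → Jun 1, 2092 (57 left).
Jun has 30 days: +30 → Jul 1, 2092 (27 left).
+27 → Jul 28, 2092.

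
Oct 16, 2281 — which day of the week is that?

Sunday

Doomsday rule: the anchor day for the 2200s is Friday. For year 81: 81÷12 = 6 r 9, and 9÷4 = 2, so 6+9+2 = 17.
Friday + 17 ≡ Monday — that's 2281's doomsday.
In October the doomsday date is Oct 10.
Oct 16 is 6 days after Oct 10; 6 mod 7 = 6, so Monday + 6 = Sunday.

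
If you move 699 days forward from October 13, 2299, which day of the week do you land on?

Oct 13, 2299 is a Friday.
699 mod 7 = 6, so 699 days after a Friday is Friday + 6 = Thursday.

Thursday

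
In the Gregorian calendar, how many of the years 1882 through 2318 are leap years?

105

Multiples of 4 in [1882,2318]: 109.
Of those, multiples of 100: 5 (not leap unless ÷400).
Multiples of 400: 1.
Leap years = 109 − 5 + 1 = 105.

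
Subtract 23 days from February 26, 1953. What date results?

−23 → Feb 3, 1953.

February 3, 1953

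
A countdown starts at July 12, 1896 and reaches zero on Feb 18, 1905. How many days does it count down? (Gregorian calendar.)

Jul 12, 1896 → Jul 12, 1897: 365 days.
Jul 12, 1897 → Jul 12, 1898: 365 days.
Jul 12, 1898 → Jul 12, 1899: 365 days.
Jul 12, 1899 → Jul 12, 1900: 365 days.
Jul 12, 1900 → Jul 12, 1901: 365 days.
Jul 12, 1901 → Jul 12, 1902: 365 days.
Jul 12, 1902 → Jul 12, 1903: 365 days.
Jul 12, 1903 → Jul 12, 1904: 366 days (Feb 29, 1904 is in that span).
Jul 12, 1904 → Aug 12, 1904: 31 days (July has 31).
Aug 12, 1904 → Sep 12, 1904: 31 days (August has 31).
Sep 12, 1904 → Oct 12, 1904: 30 days (September has 30).
Oct 12, 1904 → Nov 12, 1904: 31 days (October has 31).
Nov 12, 1904 → Dec 12, 1904: 30 days (November has 30).
Dec 12, 1904 → Jan 12, 1905: 31 days (December has 31).
Jan 12, 1905 → Feb 12, 1905: 31 days (January has 31).
Feb 12, 1905 → Feb 18, 1905: 6 days.
Total: 3142 days.

3142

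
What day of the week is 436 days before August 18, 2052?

Friday

First find the weekday of Aug 18, 2052. Doomsday rule: the anchor day for the 2000s is Tuesday. For year 52: 52÷12 = 4 r 4, and 4÷4 = 1, so 4+4+1 = 9.
Tuesday + 9 ≡ Thursday — that's 2052's doomsday.
In August the doomsday date is Aug 8.
Aug 18 is 10 days after Aug 8; 10 mod 7 = 3, so Thursday + 3 = Sunday.
436 mod 7 = 2, so 436 days before a Sunday is Sunday − 2 = Friday.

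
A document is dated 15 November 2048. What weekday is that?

Sunday

Doomsday rule: the anchor day for the 2000s is Tuesday. For year 48: 48÷12 = 4 r 0, and 0÷4 = 0, so 4+0+0 = 4.
Tuesday + 4 ≡ Saturday — that's 2048's doomsday.
In November the doomsday date is Nov 7.
Nov 15 is 8 days after Nov 7; 8 mod 7 = 1, so Saturday + 1 = Sunday.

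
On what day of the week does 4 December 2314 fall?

Doomsday rule: the anchor day for the 2300s is Wednesday. For year 14: 14÷12 = 1 r 2, and 2÷4 = 0, so 1+2+0 = 3.
Wednesday + 3 ≡ Saturday — that's 2314's doomsday.
In December the doomsday date is Dec 12.
Dec 4 is 8 days before Dec 12; 8 mod 7 = 1, so Saturday − 1 = Friday.

Friday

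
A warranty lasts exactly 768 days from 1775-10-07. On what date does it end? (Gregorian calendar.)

November 13, 1777

+366 (one year; includes Feb 29, 1776) → Oct 7, 1776 (402 left).
+365 (one year) → Oct 7, 1777 (37 left).
Oct has 31 days: +25 → Nov 1, 1777 (12 left).
+12 → Nov 13, 1777.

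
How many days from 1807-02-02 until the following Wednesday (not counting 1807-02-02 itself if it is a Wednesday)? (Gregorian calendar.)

2

Feb 2, 1807 is a Monday.
From Monday to the next Wednesday is 2 days.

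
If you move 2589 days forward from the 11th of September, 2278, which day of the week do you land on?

First find the weekday of Sep 11, 2278. Doomsday rule: the anchor day for the 2200s is Friday. For year 78: 78÷12 = 6 r 6, and 6÷4 = 1, so 6+6+1 = 13.
Friday + 13 ≡ Thursday — that's 2278's doomsday.
In September the doomsday date is Sep 5.
Sep 11 is 6 days after Sep 5; 6 mod 7 = 6, so Thursday + 6 = Wednesday.
2589 mod 7 = 6, so 2589 days after a Wednesday is Wednesday + 6 = Tuesday.

Tuesday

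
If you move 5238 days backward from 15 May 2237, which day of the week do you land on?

Saturday

May 15, 2237 is a Monday.
5238 mod 7 = 2, so 5238 days before a Monday is Monday − 2 = Saturday.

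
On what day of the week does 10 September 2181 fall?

Monday

January 1, 2181 is a Monday.
Jan 1, 2181 → Feb 1, 2181: 31 days (January has 31).
Feb 1, 2181 → Mar 1, 2181: 28 days (February has 28).
Mar 1, 2181 → Apr 1, 2181: 31 days (March has 31).
Apr 1, 2181 → May 1, 2181: 30 days (April has 30).
May 1, 2181 → Jun 1, 2181: 31 days (May has 31).
Jun 1, 2181 → Jul 1, 2181: 30 days (June has 30).
Jul 1, 2181 → Aug 1, 2181: 31 days (July has 31).
Aug 1, 2181 → Sep 1, 2181: 31 days (August has 31).
Sep 1, 2181 → Sep 10, 2181: 9 days.
Total: 252 days.
252 mod 7 = 0, so Monday + 0 = Monday.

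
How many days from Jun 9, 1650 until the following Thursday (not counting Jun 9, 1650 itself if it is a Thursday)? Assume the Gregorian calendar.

Jun 9, 1650 is a Thursday.
From Thursday to the next Thursday is 7 days.

7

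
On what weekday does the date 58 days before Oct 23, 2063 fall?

Oct 23, 2063 is a Tuesday.
58 mod 7 = 2, so 58 days before a Tuesday is Tuesday − 2 = Sunday.

Sunday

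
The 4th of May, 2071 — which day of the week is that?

Doomsday rule: the anchor day for the 2000s is Tuesday. For year 71: 71÷12 = 5 r 11, and 11÷4 = 2, so 5+11+2 = 18.
Tuesday + 18 ≡ Saturday — that's 2071's doomsday.
In May the doomsday date is May 9.
May 4 is 5 days before May 9; 5 mod 7 = 5, so Saturday − 5 = Monday.

Monday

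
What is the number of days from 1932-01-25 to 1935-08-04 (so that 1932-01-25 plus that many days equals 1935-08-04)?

Jan 25, 1932 → Jan 25, 1933: 366 days (Feb 29, 1932 is in that span).
Jan 25, 1933 → Jan 25, 1934: 365 days.
Jan 25, 1934 → Jan 25, 1935: 365 days.
Jan 25, 1935 → Feb 25, 1935: 31 days (January has 31).
Feb 25, 1935 → Mar 25, 1935: 28 days (February has 28).
Mar 25, 1935 → Apr 25, 1935: 31 days (March has 31).
Apr 25, 1935 → May 25, 1935: 30 days (April has 30).
May 25, 1935 → Jun 25, 1935: 31 days (May has 31).
Jun 25, 1935 → Jul 25, 1935: 30 days (June has 30).
Jul 25, 1935 → Aug 4, 1935: 10 days.
Total: 1287 days.

1287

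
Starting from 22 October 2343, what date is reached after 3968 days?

+366 (one year; includes Feb 29, 2344) → Oct 22, 2344 (3602 left).
+365 (one year) → Oct 22, 2345 (3237 left).
+365 (one year) → Oct 22, 2346 (2872 left).
+365 (one year) → Oct 22, 2347 (2507 left).
+366 (one year; includes Feb 29, 2348) → Oct 22, 2348 (2141 left).
+365 (one year) → Oct 22, 2349 (1776 left).
+365 (one year) → Oct 22, 2350 (1411 left).
+365 (one year) → Oct 22, 2351 (1046 left).
+366 (one year; includes Feb 29, 2352) → Oct 22, 2352 (680 left).
+365 (one year) → Oct 22, 2353 (315 left).
Oct has 31 days: +10 → Nov 1, 2353 (305 left).
Nov has 30 days: +30 → Dec 1, 2353 (275 left).
Dec has 31 days: +31 → Jan 1, 2354 (244 left).
Jan has 31 days: +31 → Feb 1, 2354 (213 left).
Feb has 28 days: +28 → Mar 1, 2354 (185 left).
Mar has 31 days: +31 → Apr 1, 2354 (154 left).
Apr has 30 days: +30 → May 1, 2354 (124 left).
May has 31 days: +31 → Jun 1, 2354 (93 left).
Jun has 30 days: +30 → Jul 1, 2354 (63 left).
Jul has 31 days: +31 → Aug 1, 2354 (32 left).
Aug has 31 days: +31 → Sep 1, 2354 (1 left).
+1 → Sep 2, 2354.

September 2, 2354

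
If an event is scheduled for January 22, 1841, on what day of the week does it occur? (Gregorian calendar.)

Friday

Doomsday rule: the anchor day for the 1800s is Friday. For year 41: 41÷12 = 3 r 5, and 5÷4 = 1, so 3+5+1 = 9.
Friday + 9 ≡ Sunday — that's 1841's doomsday.
In January the doomsday date is Jan 3 (1841 is not a leap year).
Jan 22 is 19 days after Jan 3; 19 mod 7 = 5, so Sunday + 5 = Friday.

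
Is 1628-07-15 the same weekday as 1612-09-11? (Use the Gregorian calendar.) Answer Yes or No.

From Sep 11, 1612 to Jul 15, 1628 is 5786 days.
5786 mod 7 = 4, so they are different weekdays.
(Sep 11, 1612 is a Tuesday; Jul 15, 1628 is a Saturday.)

No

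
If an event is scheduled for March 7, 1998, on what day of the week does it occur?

Saturday

January 1, 1998 is a Thursday.
Jan 1, 1998 → Feb 1, 1998: 31 days (January has 31).
Feb 1, 1998 → Mar 1, 1998: 28 days (February has 28).
Mar 1, 1998 → Mar 7, 1998: 6 days.
Total: 65 days.
65 mod 7 = 2, so Thursday + 2 = Saturday.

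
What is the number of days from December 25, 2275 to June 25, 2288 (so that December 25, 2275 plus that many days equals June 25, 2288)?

Dec 25, 2275 → Dec 25, 2276: 366 days (Feb 29, 2276 is in that span).
Dec 25, 2276 → Dec 25, 2277: 365 days.
Dec 25, 2277 → Dec 25, 2278: 365 days.
Dec 25, 2278 → Dec 25, 2279: 365 days.
Dec 25, 2279 → Dec 25, 2280: 366 days (Feb 29, 2280 is in that span).
Dec 25, 2280 → Dec 25, 2281: 365 days.
Dec 25, 2281 → Dec 25, 2282: 365 days.
Dec 25, 2282 → Dec 25, 2283: 365 days.
Dec 25, 2283 → Dec 25, 2284: 366 days (Feb 29, 2284 is in that span).
Dec 25, 2284 → Dec 25, 2285: 365 days.
Dec 25, 2285 → Dec 25, 2286: 365 days.
Dec 25, 2286 → Dec 25, 2287: 365 days.
Dec 25, 2287 → Jan 25, 2288: 31 days (December has 31).
Jan 25, 2288 → Feb 25, 2288: 31 days (January has 31).
Feb 25, 2288 → Mar 25, 2288: 29 days (February has 29).
Mar 25, 2288 → Apr 25, 2288: 31 days (March has 31).
Apr 25, 2288 → May 25, 2288: 30 days (April has 30).
May 25, 2288 → Jun 25, 2288: 31 days.
Total: 4566 days.

4566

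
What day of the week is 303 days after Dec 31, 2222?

Dec 31, 2222 is a Tuesday.
303 mod 7 = 2, so 303 days after a Tuesday is Tuesday + 2 = Thursday.

Thursday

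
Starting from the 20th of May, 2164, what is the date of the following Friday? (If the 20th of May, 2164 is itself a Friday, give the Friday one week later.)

May 20, 2164 is a Sunday.
From Sunday to the next Friday is 5 days.
May 20, 2164 + 5 = May 25, 2164.

May 25, 2164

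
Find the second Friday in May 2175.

May 1, 2175 is a Monday.
The first Friday is therefore May 5 (4 days later).
The second Friday is 5 + 1×7 = May 12.

May 12, 2175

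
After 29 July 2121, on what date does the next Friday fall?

August 1, 2121

Jul 29, 2121 is a Tuesday.
From Tuesday to the next Friday is 3 days.
Jul 29, 2121 + 3 = Aug 1, 2121.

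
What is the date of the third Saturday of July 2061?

July 1, 2061 is a Friday.
The first Saturday is therefore July 2 (1 days later).
The third Saturday is 2 + 2×7 = July 16.

July 16, 2061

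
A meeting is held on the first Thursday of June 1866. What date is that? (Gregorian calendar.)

June 1, 1866 is a Friday.
The first Thursday is therefore June 7 (6 days later).

June 7, 1866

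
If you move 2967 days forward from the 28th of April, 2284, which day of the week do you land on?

Sunday

First find the weekday of Apr 28, 2284. Doomsday rule: the anchor day for the 2200s is Friday. For year 84: 84÷12 = 7 r 0, and 0÷4 = 0, so 7+0+0 = 7.
Friday + 7 ≡ Friday — that's 2284's doomsday.
In April the doomsday date is Apr 4.
Apr 28 is 24 days after Apr 4; 24 mod 7 = 3, so Friday + 3 = Monday.
2967 mod 7 = 6, so 2967 days after a Monday is Monday + 6 = Sunday.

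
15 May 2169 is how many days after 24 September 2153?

Sep 24, 2153 → Sep 24, 2154: 365 days.
Sep 24, 2154 → Sep 24, 2155: 365 days.
Sep 24, 2155 → Sep 24, 2156: 366 days (Feb 29, 2156 is in that span).
Sep 24, 2156 → Sep 24, 2157: 365 days.
Sep 24, 2157 → Sep 24, 2158: 365 days.
Sep 24, 2158 → Sep 24, 2159: 365 days.
Sep 24, 2159 → Sep 24, 2160: 366 days (Feb 29, 2160 is in that span).
Sep 24, 2160 → Sep 24, 2161: 365 days.
Sep 24, 2161 → Sep 24, 2162: 365 days.
Sep 24, 2162 → Sep 24, 2163: 365 days.
Sep 24, 2163 → Sep 24, 2164: 366 days (Feb 29, 2164 is in that span).
Sep 24, 2164 → Sep 24, 2165: 365 days.
Sep 24, 2165 → Sep 24, 2166: 365 days.
Sep 24, 2166 → Sep 24, 2167: 365 days.
Sep 24, 2167 → Sep 24, 2168: 366 days (Feb 29, 2168 is in that span).
Sep 24, 2168 → Oct 24, 2168: 30 days (September has 30).
Oct 24, 2168 → Nov 24, 2168: 31 days (October has 31).
Nov 24, 2168 → Dec 24, 2168: 30 days (November has 30).
Dec 24, 2168 → Jan 24, 2169: 31 days (December has 31).
Jan 24, 2169 → Feb 24, 2169: 31 days (January has 31).
Feb 24, 2169 → Mar 24, 2169: 28 days (February has 28).
Mar 24, 2169 → Apr 24, 2169: 31 days (March has 31).
Apr 24, 2169 → May 15, 2169: 21 days.
Total: 5712 days.

5712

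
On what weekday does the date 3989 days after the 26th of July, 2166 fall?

Friday

Jul 26, 2166 is a Saturday.
3989 mod 7 = 6, so 3989 days after a Saturday is Saturday + 6 = Friday.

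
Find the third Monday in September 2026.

September 21, 2026

September 1, 2026 is a Tuesday.
The first Monday is therefore September 7 (6 days later).
The third Monday is 7 + 2×7 = September 21.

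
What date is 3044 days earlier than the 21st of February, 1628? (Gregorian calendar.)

October 22, 1619

−365 (one year) → Feb 21, 1627 (2679 left).
−365 (one year) → Feb 21, 1626 (2314 left).
−365 (one year) → Feb 21, 1625 (1949 left).
−366 (one year; includes Feb 29, 1624) → Feb 21, 1624 (1583 left).
−365 (one year) → Feb 21, 1623 (1218 left).
−365 (one year) → Feb 21, 1622 (853 left).
−365 (one year) → Feb 21, 1621 (488 left).
−366 (one year; includes Feb 29, 1620) → Feb 21, 1620 (122 left).
−21 → Jan 31, 1620 (end of Jan, 31 days; 101 left).
−31 → Dec 31, 1619 (end of Dec, 31 days; 70 left).
−31 → Nov 30, 1619 (end of Nov, 30 days; 39 left).
−30 → Oct 31, 1619 (end of Oct, 31 days; 9 left).
−9 → Oct 22, 1619.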